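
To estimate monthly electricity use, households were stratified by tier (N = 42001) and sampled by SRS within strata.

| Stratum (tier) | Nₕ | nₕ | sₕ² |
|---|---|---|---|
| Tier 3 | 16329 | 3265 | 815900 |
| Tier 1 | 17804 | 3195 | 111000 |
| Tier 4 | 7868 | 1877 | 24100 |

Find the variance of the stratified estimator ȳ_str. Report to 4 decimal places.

Var(ȳ_str) = Σₕ Wₕ²(1 − fₕ)sₕ²/nₕ with Wₕ = Nₕ/N, N = 42001.
Tier 3: Wₕ = 0.38877646; term = 0.38877646²·(1 − 0.19995101)·815900/3265 = 30.218315.
Tier 1: Wₕ = 0.42389467; term = 0.42389467²·(1 − 0.17945406)·111000/3195 = 5.1223698.
Tier 4: Wₕ = 0.18732887; term = 0.18732887²·(1 − 0.23856126)·24100/1877 = 0.3430814.
Sum = 35.683766.

35.6838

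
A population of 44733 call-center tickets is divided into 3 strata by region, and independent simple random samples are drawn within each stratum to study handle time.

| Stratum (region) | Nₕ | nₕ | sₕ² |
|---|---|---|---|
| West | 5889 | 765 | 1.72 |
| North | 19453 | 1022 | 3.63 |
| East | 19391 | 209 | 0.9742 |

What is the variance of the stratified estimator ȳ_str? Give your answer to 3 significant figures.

0.00154

Var(ȳ_str) = Σₕ Wₕ²(1 − fₕ)sₕ²/nₕ with Wₕ = Nₕ/N, N = 44733.
West: Wₕ = 0.13164778; term = 0.13164778²·(1 − 0.12990321)·1.72/765 = 3.3904835 × 10^-5.
North: Wₕ = 0.43486911; term = 0.43486911²·(1 − 0.05253688)·3.63/1022 = 6.3640732 × 10^-4.
East: Wₕ = 0.43348311; term = 0.43348311²·(1 − 0.01077820)·0.9742/209 = 8.6644277 × 10^-4.
Sum = 0.0015367549.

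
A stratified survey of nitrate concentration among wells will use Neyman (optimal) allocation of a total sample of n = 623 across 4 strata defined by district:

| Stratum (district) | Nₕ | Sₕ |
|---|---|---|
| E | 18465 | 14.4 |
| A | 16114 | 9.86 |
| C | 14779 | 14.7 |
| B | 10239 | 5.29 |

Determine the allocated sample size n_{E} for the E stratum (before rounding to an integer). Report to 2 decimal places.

237.94

Neyman allocation: nₕ = n·NₕSₕ / Σⱼ NⱼSⱼ.
Σ NⱼSⱼ = 18465·14.4 + 16114·9.86 + 14779·14.7 + 10239·5.29 = 696195.65.
n_{E} = 623·18465·14.4 / 696195.65 = 237.94.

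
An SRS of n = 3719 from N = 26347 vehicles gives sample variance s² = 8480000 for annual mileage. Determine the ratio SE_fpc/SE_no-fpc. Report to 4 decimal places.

0.9267

f = n/N = 3719/26347 = 0.14115459.
SE_no-fpc = √(s²/n) = 47.75126; SE_fpc = √((1−f)s²/n) = 44.252961.
Ratio = √(1−f) = 0.92673913.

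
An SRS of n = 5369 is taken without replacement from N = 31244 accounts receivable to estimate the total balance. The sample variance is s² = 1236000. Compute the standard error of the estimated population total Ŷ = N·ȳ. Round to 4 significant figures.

Var(Ŷ) = N²·Var(ȳ) = N²·(1 − n/N)·s²/n.
f = 5369/31244 = 0.17184099; Var(ȳ) = 0.82815901·1236000/5369 = 190.65087.
Var(Ŷ) = 31244² · 190.65087 = 1.86111 × 10^11.
SE(Ŷ) = √(1.86111 × 10^11) = 431400.

431400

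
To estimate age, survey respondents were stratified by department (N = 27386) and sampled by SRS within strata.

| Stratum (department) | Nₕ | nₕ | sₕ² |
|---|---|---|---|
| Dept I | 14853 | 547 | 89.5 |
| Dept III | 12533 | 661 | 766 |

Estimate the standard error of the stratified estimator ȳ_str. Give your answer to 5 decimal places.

Var(ȳ_str) = Σₕ Wₕ²(1 − fₕ)sₕ²/nₕ with Wₕ = Nₕ/N, N = 27386.
Dept I: Wₕ = 0.54235741; term = 0.54235741²·(1 − 0.03682758)·89.5/547 = 0.046356528.
Dept III: Wₕ = 0.45764259; term = 0.45764259²·(1 − 0.05274076)·766/661 = 0.22990532.
Sum = 0.27626185.
SE = √(0.27626185) = 0.52561.

0.52561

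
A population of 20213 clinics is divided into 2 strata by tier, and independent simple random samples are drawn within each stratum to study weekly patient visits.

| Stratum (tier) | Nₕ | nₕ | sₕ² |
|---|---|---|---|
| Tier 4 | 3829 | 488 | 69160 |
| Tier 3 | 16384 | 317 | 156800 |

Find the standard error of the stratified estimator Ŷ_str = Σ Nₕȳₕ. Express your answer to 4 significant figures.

Var(Ŷ_str) = Σₕ Nₕ²(1 − fₕ)sₕ²/nₕ.
Tier 4: 3829²·(1 − 488/3829)·69160/488 = 1.8129967 × 10^9.
Tier 3: 16384²·(1 − 317/16384)·156800/317 = 1.3020916 × 10^11.
Sum = 1.3202216 × 10^11.
SE = √(1.3202216 × 10^11) = 363300.

363300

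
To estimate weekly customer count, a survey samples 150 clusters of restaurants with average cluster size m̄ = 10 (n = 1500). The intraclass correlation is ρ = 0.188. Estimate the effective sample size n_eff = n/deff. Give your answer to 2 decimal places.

deff = 1 + (10 − 1)·0.188 = 1 + 1.692 = 2.692.
n_eff = 1500 / 2.692 = 557.21.

557.21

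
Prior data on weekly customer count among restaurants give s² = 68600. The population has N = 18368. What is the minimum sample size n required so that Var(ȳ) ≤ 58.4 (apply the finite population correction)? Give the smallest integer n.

Without fpc, n₀ = s²/D = 68600/58.4 = 1174.6575.
With fpc, (1 − n/N)·s²/n ≤ D requires n ≥ n₀/(1 + n₀/N) = 1174.6575/(1 + 1174.6575/18368) = 1104.0519.
Rounding up, n = 1105.

1105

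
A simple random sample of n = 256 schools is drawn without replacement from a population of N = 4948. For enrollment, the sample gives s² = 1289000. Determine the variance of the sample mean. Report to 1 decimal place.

Under SRS without replacement, Var(ȳ) = (1 − f)·s²/n with f = n/N = 256/4948 = 0.05173808.
Var(ȳ) = (1 − 0.05173808)·1289000/256 = 0.94826192·5035.1562 = 4774.647.

4774.6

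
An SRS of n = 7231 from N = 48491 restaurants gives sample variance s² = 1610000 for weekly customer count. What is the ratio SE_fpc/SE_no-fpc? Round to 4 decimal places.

0.9224

f = n/N = 7231/48491 = 0.14912046.
SE_no-fpc = √(s²/n) = 14.921544; SE_fpc = √((1−f)s²/n) = 13.764099.
Ratio = √(1−f) = 0.92243132.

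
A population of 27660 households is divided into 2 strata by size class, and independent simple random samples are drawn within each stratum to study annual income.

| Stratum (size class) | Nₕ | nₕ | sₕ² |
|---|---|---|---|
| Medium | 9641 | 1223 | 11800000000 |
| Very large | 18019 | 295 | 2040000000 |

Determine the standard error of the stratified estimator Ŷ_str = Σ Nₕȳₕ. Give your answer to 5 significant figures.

5.4695 × 10^7

Var(Ŷ_str) = Σₕ Nₕ²(1 − fₕ)sₕ²/nₕ.
Medium: 9641²·(1 − 1223/9641)·11800000000/1223 = 7.830447 × 10^14.
Very large: 18019²·(1 − 295/18019)·2040000000/295 = 2.2085161 × 10^15.
Sum = 2.9915608 × 10^15.
SE = √(2.9915608 × 10^15) = 5.4695 × 10^7.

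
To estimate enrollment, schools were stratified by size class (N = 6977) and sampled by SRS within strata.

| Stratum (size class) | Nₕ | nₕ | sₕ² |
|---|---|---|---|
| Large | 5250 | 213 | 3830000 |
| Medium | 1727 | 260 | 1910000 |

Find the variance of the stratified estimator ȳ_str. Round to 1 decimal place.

Var(ȳ_str) = Σₕ Wₕ²(1 − fₕ)sₕ²/nₕ with Wₕ = Nₕ/N, N = 6977.
Large: Wₕ = 0.75247241; term = 0.75247241²·(1 − 0.04057143)·3830000/213 = 9768.1648.
Medium: Wₕ = 0.24752759; term = 0.24752759²·(1 − 0.15055009)·1910000/260 = 382.33585.
Sum = 10150.501.

10150.5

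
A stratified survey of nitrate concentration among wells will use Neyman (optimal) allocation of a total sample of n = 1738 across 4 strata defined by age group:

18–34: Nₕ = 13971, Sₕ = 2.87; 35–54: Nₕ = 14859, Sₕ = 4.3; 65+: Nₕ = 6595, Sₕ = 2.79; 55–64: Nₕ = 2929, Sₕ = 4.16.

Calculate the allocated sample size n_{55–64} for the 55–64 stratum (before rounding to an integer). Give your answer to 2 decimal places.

157.36

Neyman allocation: nₕ = n·NₕSₕ / Σⱼ NⱼSⱼ.
Σ NⱼSⱼ = 13971·2.87 + 14859·4.3 + 6595·2.79 + 2929·4.16 = 134575.16.
n_{55–64} = 1738·2929·4.16 / 134575.16 = 157.36.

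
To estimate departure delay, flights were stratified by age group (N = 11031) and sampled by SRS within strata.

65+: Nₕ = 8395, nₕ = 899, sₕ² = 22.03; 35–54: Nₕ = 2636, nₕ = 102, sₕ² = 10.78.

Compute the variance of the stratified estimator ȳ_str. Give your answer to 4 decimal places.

0.0185

Var(ȳ_str) = Σₕ Wₕ²(1 − fₕ)sₕ²/nₕ with Wₕ = Nₕ/N, N = 11031.
65+: Wₕ = 0.76103708; term = 0.76103708²·(1 − 0.10708755)·22.03/899 = 0.01267288.
35–54: Wₕ = 0.23896292; term = 0.23896292²·(1 − 0.03869499)·10.78/102 = 0.0058015072.
Sum = 0.018474387.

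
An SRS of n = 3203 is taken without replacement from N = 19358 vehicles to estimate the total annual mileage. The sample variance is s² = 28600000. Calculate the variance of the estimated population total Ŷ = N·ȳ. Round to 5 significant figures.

2.7924 × 10^12

Var(Ŷ) = N²·Var(ȳ) = N²·(1 − n/N)·s²/n.
f = 3203/19358 = 0.16546131; Var(ȳ) = 0.83453869·28600000/3203 = 7451.7036.
Var(Ŷ) = 19358² · 7451.7036 = 2.792393 × 10^12.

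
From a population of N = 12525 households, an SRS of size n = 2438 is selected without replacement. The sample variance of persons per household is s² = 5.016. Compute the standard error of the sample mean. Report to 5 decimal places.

Under SRS without replacement, Var(ȳ) = (1 − f)·s²/n with f = n/N = 2438/12525 = 0.19465070.
Var(ȳ) = (1 − 0.19465070)·5.016/2438 = 0.80534930·0.0020574241 = 0.0016569451.
SE(ȳ) = √(0.0016569451) = 0.04071.

0.04071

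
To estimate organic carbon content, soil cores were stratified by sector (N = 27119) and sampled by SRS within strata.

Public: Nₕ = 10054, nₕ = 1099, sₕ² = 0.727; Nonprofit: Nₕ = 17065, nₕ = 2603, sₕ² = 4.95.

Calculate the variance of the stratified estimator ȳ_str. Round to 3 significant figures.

Var(ȳ_str) = Σₕ Wₕ²(1 − fₕ)sₕ²/nₕ with Wₕ = Nₕ/N, N = 27119.
Public: Wₕ = 0.37073638; term = 0.37073638²·(1 − 0.10930973)·0.727/1099 = 8.0982997 × 10^-5.
Nonprofit: Wₕ = 0.62926362; term = 0.62926362²·(1 − 0.15253443)·4.95/2603 = 6.3814348 × 10^-4.
Sum = 7.1912648 × 10^-4.

7.19 × 10^-4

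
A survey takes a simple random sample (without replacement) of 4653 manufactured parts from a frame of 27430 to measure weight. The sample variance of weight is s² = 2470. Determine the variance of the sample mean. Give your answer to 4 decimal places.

0.4408

Under SRS without replacement, Var(ȳ) = (1 − f)·s²/n with f = n/N = 4653/27430 = 0.16963179.
Var(ȳ) = (1 − 0.16963179)·2470/4653 = 0.83036821·0.53084032 = 0.44079292.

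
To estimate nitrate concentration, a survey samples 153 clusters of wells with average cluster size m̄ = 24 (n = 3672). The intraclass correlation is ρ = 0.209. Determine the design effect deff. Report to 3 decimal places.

deff = 1 + (24 − 1)·0.209 = 1 + 4.807 = 5.807.

5.807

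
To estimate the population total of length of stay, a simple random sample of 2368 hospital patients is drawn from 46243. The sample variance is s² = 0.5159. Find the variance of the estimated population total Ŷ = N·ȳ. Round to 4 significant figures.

442000

Var(Ŷ) = N²·Var(ȳ) = N²·(1 − n/N)·s²/n.
f = 2368/46243 = 0.05120775; Var(ȳ) = 0.94879225·0.5159/2368 = 2.0670689 × 10^-4.
Var(Ŷ) = 46243² · (2.0670689 × 10^-4) = 442025.12.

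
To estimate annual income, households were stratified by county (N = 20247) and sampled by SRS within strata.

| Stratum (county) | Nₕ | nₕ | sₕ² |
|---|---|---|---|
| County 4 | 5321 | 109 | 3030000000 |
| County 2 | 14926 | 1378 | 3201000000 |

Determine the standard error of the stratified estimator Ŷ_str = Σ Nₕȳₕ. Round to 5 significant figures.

3.5223 × 10^7

Var(Ŷ_str) = Σₕ Nₕ²(1 − fₕ)sₕ²/nₕ.
County 4: 5321²·(1 − 109/5321)·3030000000/109 = 7.7092796 × 10^14.
County 2: 14926²·(1 − 1378/14926)·3201000000/1378 = 4.6973734 × 10^14.
Sum = 1.2406653 × 10^15.
SE = √(1.2406653 × 10^15) = 3.5223 × 10^7.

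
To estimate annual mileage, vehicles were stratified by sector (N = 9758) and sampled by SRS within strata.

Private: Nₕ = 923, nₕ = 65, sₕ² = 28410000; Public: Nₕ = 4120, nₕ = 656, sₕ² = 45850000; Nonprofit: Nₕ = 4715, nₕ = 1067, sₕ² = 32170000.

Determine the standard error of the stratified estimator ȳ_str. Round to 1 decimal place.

Var(ȳ_str) = Σₕ Wₕ²(1 − fₕ)sₕ²/nₕ with Wₕ = Nₕ/N, N = 9758.
Private: Wₕ = 0.09458906; term = 0.09458906²·(1 − 0.07042254)·28410000/65 = 3635.1743.
Public: Wₕ = 0.42221767; term = 0.42221767²·(1 − 0.15922330)·45850000/656 = 10475.843.
Nonprofit: Wₕ = 0.48319328; term = 0.48319328²·(1 − 0.22629905)·32170000/1067 = 5446.2998.
Sum = 19557.317.
SE = √(19557.317) = 139.8.

139.8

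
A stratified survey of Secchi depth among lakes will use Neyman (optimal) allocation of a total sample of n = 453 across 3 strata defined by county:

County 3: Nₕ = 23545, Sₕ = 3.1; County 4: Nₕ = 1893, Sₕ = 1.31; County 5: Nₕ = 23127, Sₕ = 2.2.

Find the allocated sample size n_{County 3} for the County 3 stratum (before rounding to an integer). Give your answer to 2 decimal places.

261.69

Neyman allocation: nₕ = n·NₕSₕ / Σⱼ NⱼSⱼ.
Σ NⱼSⱼ = 23545·3.1 + 1893·1.31 + 23127·2.2 = 126348.73.
n_{County 3} = 453·23545·3.1 / 126348.73 = 261.69.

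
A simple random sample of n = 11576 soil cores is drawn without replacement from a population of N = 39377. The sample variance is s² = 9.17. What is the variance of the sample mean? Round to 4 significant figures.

Under SRS without replacement, Var(ȳ) = (1 − f)·s²/n with f = n/N = 11576/39377 = 0.29397872.
Var(ȳ) = (1 − 0.29397872)·9.17/11576 = 0.70602128·7.9215619 × 10^-4 = 5.5927912 × 10^-4.

5.593 × 10^-4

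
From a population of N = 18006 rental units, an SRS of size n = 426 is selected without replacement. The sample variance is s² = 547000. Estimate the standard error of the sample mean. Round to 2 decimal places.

35.41

Under SRS without replacement, Var(ȳ) = (1 − f)·s²/n with f = n/N = 426/18006 = 0.02365878.
Var(ȳ) = (1 − 0.02365878)·547000/426 = 0.97634122·1284.0376 = 1253.6588.
SE(ȳ) = √(1253.6588) = 35.41.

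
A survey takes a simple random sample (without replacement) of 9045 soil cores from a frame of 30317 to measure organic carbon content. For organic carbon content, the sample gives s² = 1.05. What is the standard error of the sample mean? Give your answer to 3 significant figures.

0.00903

Under SRS without replacement, Var(ȳ) = (1 − f)·s²/n with f = n/N = 9045/30317 = 0.29834746.
Var(ȳ) = (1 − 0.29834746)·1.05/9045 = 0.70165254·1.1608624 × 10^-4 = 8.1452202 × 10^-5.
SE(ȳ) = √(8.1452202 × 10^-5) = 0.00903.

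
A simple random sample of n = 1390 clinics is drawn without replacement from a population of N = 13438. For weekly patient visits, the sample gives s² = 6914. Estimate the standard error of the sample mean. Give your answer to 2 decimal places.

Under SRS without replacement, Var(ȳ) = (1 − f)·s²/n with f = n/N = 1390/13438 = 0.10343801.
Var(ȳ) = (1 − 0.10343801)·6914/1390 = 0.89656199·4.9741007 = 4.4595896.
SE(ȳ) = √(4.4595896) = 2.11.

2.11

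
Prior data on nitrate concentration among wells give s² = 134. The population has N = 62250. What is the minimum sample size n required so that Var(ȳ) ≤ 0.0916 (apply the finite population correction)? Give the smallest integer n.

1430

Without fpc, n₀ = s²/D = 134/0.0916 = 1462.8821.
With fpc, (1 − n/N)·s²/n ≤ D requires n ≥ n₀/(1 + n₀/N) = 1462.8821/(1 + 1462.8821/62250) = 1429.2935.
Rounding up, n = 1430.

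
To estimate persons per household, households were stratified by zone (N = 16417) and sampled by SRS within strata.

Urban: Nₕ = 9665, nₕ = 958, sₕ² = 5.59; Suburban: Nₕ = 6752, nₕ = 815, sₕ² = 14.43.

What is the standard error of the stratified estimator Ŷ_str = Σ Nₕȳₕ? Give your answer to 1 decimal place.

Var(Ŷ_str) = Σₕ Nₕ²(1 − fₕ)sₕ²/nₕ.
Urban: 9665²·(1 − 958/9665)·5.59/958 = 491039.81.
Suburban: 6752²·(1 − 815/6752)·14.43/815 = 709754.58.
Sum = 1.2007944 × 10^6.
SE = √(1.2007944 × 10^6) = 1095.8.

1095.8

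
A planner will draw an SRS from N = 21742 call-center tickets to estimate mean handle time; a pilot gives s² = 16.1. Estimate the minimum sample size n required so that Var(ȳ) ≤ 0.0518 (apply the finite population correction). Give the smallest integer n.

Without fpc, n₀ = s²/D = 16.1/0.0518 = 310.8108.
With fpc, (1 − n/N)·s²/n ≤ D requires n ≥ n₀/(1 + n₀/N) = 310.8108/(1 + 310.8108/21742) = 306.4303.
Rounding up, n = 307.

307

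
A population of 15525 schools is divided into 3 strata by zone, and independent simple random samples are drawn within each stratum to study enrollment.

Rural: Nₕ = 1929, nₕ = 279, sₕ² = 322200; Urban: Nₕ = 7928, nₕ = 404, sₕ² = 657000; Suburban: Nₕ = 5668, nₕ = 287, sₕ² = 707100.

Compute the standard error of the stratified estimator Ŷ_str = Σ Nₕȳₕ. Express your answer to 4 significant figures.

Var(Ŷ_str) = Σₕ Nₕ²(1 − fₕ)sₕ²/nₕ.
Rural: 1929²·(1 − 279/1929)·322200/279 = 3.6756784 × 10^9.
Urban: 7928²·(1 − 404/7928)·657000/404 = 9.7005517 × 10^10.
Suburban: 5668²·(1 − 287/5668)·707100/287 = 7.5143561 × 10^10.
Sum = 1.7582476 × 10^11.
SE = √(1.7582476 × 10^11) = 419300.

419300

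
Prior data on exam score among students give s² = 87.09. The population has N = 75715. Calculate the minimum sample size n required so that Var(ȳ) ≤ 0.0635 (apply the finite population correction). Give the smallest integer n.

1348

Without fpc, n₀ = s²/D = 87.09/0.0635 = 1371.4961.
With fpc, (1 − n/N)·s²/n ≤ D requires n ≥ n₀/(1 + n₀/N) = 1371.4961/(1 + 1371.4961/75715) = 1347.0949.
Rounding up, n = 1348.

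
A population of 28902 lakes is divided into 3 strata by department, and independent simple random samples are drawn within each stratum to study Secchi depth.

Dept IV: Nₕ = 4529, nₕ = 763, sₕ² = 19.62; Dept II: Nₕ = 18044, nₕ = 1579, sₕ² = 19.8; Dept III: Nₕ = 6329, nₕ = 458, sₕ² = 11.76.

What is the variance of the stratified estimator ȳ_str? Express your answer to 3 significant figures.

0.00613

Var(ȳ_str) = Σₕ Wₕ²(1 − fₕ)sₕ²/nₕ with Wₕ = Nₕ/N, N = 28902.
Dept IV: Wₕ = 0.15670196; term = 0.15670196²·(1 − 0.16846986)·19.62/763 = 5.2505078 × 10^-4.
Dept II: Wₕ = 0.62431666; term = 0.62431666²·(1 − 0.08750831)·19.8/1579 = 0.0044598661.
Dept III: Wₕ = 0.21898139; term = 0.21898139²·(1 − 0.07236530)·11.76/458 = 0.0011421765.
Sum = 0.0061270934.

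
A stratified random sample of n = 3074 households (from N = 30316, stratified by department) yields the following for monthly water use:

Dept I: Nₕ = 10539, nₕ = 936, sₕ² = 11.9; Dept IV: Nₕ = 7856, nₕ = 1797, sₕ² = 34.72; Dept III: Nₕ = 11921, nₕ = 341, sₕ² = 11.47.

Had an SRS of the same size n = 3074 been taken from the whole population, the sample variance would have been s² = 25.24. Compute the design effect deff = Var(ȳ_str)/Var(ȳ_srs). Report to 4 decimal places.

Var(ȳ_str) = Σ Wₕ²(1−fₕ)sₕ²/nₕ with Wₕ = Nₕ/30316:
  Dept I: (10539/30316)²·(1−936/10539)·11.9/936 = 0.0014000181
  Dept IV: (7856/30316)²·(1−1797/7856)·34.72/1797 = 0.0010006686
  Dept III: (11921/30316)²·(1−341/11921)·11.47/341 = 0.0050522693
  → Var(ȳ_str) = 0.007452956.
Var(ȳ_srs) = (1 − 3074/30316)·25.24/3074 = 0.0073782366.
deff = 0.007452956 / 0.0073782366 = 1.0101.

1.0101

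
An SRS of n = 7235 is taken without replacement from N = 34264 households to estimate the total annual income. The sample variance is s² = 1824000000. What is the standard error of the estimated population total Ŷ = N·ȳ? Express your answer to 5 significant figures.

1.5280 × 10^7

Var(Ŷ) = N²·Var(ȳ) = N²·(1 − n/N)·s²/n.
f = 7235/34264 = 0.21115456; Var(ȳ) = 0.78884544·1824000000/7235 = 198874.09.
Var(Ŷ) = 34264² · 198874.09 = 2.334825 × 10^14.
SE(Ŷ) = √(2.334825 × 10^14) = 1.5280 × 10^7.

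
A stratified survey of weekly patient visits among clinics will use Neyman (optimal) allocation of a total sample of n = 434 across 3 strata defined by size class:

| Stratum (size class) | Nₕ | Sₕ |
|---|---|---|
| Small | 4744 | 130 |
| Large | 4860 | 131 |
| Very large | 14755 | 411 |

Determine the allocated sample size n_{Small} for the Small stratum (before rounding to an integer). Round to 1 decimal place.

Neyman allocation: nₕ = n·NₕSₕ / Σⱼ NⱼSⱼ.
Σ NⱼSⱼ = 4744·130 + 4860·131 + 14755·411 = 7.317685 × 10^6.
n_{Small} = 434·4744·130 / (7.317685 × 10^6) = 36.6.

36.6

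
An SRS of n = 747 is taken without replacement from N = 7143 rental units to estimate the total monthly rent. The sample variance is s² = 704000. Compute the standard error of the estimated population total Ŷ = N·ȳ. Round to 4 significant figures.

207500

Var(Ŷ) = N²·Var(ȳ) = N²·(1 − n/N)·s²/n.
f = 747/7143 = 0.10457791; Var(ȳ) = 0.89542209·704000/747 = 843.87838.
Var(Ŷ) = 7143² · 843.87838 = 4.3056742 × 10^10.
SE(Ŷ) = √(4.3056742 × 10^10) = 207500.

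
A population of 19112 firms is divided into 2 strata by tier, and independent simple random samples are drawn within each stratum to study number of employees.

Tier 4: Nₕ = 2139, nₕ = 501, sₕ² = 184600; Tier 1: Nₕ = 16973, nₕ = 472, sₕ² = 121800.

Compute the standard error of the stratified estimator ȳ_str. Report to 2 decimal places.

14.19

Var(ȳ_str) = Σₕ Wₕ²(1 − fₕ)sₕ²/nₕ with Wₕ = Nₕ/N, N = 19112.
Tier 4: Wₕ = 0.11191921; term = 0.11191921²·(1 − 0.23422160)·184600/501 = 3.5343242.
Tier 1: Wₕ = 0.88808079; term = 0.88808079²·(1 − 0.02780887)·121800/472 = 197.86177.
Sum = 201.39609.
SE = √(201.39609) = 14.19.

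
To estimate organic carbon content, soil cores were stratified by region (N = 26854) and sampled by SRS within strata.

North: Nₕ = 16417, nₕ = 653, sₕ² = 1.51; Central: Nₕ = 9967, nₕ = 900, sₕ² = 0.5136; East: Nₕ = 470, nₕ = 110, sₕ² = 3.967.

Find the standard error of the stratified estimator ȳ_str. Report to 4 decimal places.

0.0302

Var(ȳ_str) = Σₕ Wₕ²(1 − fₕ)sₕ²/nₕ with Wₕ = Nₕ/N, N = 26854.
North: Wₕ = 0.61134282; term = 0.61134282²·(1 − 0.03977584)·1.51/653 = 8.2986227 × 10^-4.
Central: Wₕ = 0.37115514; term = 0.37115514²·(1 − 0.09029798)·0.5136/900 = 7.1514254 × 10^-5.
East: Wₕ = 0.01750205; term = 0.01750205²·(1 − 0.23404255)·3.967/110 = 8.4615886 × 10^-6.
Sum = 9.0983811 × 10^-4.
SE = √(9.0983811 × 10^-4) = 0.0302.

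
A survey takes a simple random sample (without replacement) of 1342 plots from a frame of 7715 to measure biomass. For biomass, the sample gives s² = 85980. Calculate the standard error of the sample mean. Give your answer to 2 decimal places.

Under SRS without replacement, Var(ȳ) = (1 − f)·s²/n with f = n/N = 1342/7715 = 0.17394686.
Var(ȳ) = (1 − 0.17394686)·85980/1342 = 0.82605314·64.068554 = 52.924031.
SE(ȳ) = √(52.924031) = 7.27.

7.27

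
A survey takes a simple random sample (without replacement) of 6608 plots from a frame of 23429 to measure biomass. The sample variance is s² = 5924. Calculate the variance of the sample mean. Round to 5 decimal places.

0.64364

Under SRS without replacement, Var(ȳ) = (1 − f)·s²/n with f = n/N = 6608/23429 = 0.28204362.
Var(ȳ) = (1 − 0.28204362)·5924/6608 = 0.71795638·0.8964891 = 0.64364007.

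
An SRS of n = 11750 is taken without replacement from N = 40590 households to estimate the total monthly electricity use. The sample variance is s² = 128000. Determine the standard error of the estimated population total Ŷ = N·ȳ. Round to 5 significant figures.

Var(Ŷ) = N²·Var(ȳ) = N²·(1 − n/N)·s²/n.
f = 11750/40590 = 0.28948017; Var(ȳ) = 0.71051983·128000/11750 = 7.7401309.
Var(Ŷ) = 40590² · 7.7401309 = 1.2752238 × 10^10.
SE(Ŷ) = √(1.2752238 × 10^10) = 112930.

112930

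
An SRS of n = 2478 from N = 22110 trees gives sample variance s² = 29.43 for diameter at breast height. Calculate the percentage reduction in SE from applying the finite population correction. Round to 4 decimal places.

f = n/N = 2478/22110 = 0.11207598.
SE_no-fpc = √(s²/n) = 0.10897942; SE_fpc = √((1−f)s²/n) = 0.102691.
Ratio = √(1−f) = 0.94229720. Reduction = 100·(1 − 0.94229720) = 5.7703%.

5.7703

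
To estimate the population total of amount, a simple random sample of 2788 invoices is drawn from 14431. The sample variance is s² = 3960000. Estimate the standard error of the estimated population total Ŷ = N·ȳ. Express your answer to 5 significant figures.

Var(Ŷ) = N²·Var(ȳ) = N²·(1 − n/N)·s²/n.
f = 2788/14431 = 0.19319520; Var(ȳ) = 0.80680480·3960000/2788 = 1145.9638.
Var(Ŷ) = 14431² · 1145.9638 = 2.3865127 × 10^11.
SE(Ŷ) = √(2.3865127 × 10^11) = 488520.

488520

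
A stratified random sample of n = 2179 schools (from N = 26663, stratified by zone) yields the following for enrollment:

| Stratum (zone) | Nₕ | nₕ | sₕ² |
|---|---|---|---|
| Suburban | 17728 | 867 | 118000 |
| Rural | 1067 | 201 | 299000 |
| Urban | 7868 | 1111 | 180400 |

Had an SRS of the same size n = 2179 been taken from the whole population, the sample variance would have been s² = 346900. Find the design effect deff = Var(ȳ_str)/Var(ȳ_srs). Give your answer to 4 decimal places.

0.4877

Var(ȳ_str) = Σ Wₕ²(1−fₕ)sₕ²/nₕ with Wₕ = Nₕ/26663:
  Suburban: (17728/26663)²·(1−867/17728)·118000/867 = 57.225284
  Rural: (1067/26663)²·(1−201/1067)·299000/201 = 1.9334788
  Urban: (7868/26663)²·(1−1111/7868)·180400/1111 = 12.142908
  → Var(ȳ_str) = 71.301671.
Var(ȳ_srs) = (1 − 2179/26663)·346900/2179 = 146.19093.
deff = 71.301671 / 146.19093 = 0.4877.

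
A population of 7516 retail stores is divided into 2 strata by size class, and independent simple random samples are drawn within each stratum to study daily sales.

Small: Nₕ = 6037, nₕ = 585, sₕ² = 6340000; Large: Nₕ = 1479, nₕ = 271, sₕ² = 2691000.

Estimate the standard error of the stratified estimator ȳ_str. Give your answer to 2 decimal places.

Var(ȳ_str) = Σₕ Wₕ²(1 − fₕ)sₕ²/nₕ with Wₕ = Nₕ/N, N = 7516.
Small: Wₕ = 0.80321980; term = 0.80321980²·(1 − 0.09690243)·6340000/585 = 6314.4695.
Large: Wₕ = 0.19678020; term = 0.19678020²·(1 − 0.18323191)·2691000/271 = 314.05519.
Sum = 6628.5247.
SE = √(6628.5247) = 81.42.

81.42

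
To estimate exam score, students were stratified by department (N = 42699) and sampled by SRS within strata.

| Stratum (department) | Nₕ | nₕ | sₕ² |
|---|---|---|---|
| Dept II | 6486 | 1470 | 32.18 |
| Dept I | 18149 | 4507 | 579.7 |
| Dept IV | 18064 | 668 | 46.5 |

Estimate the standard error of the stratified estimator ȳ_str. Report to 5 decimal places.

0.17279

Var(ȳ_str) = Σₕ Wₕ²(1 − fₕ)sₕ²/nₕ with Wₕ = Nₕ/N, N = 42699.
Dept II: Wₕ = 0.15190051; term = 0.15190051²·(1 − 0.22664200)·32.18/1470 = 3.9063196 × 10^-4.
Dept I: Wₕ = 0.42504508; term = 0.42504508²·(1 − 0.24833324)·579.7/4507 = 0.017466709.
Dept IV: Wₕ = 0.42305440; term = 0.42305440²·(1 − 0.03697963)·46.5/668 = 0.011997877.
Sum = 0.029855218.
SE = √(0.029855218) = 0.17279.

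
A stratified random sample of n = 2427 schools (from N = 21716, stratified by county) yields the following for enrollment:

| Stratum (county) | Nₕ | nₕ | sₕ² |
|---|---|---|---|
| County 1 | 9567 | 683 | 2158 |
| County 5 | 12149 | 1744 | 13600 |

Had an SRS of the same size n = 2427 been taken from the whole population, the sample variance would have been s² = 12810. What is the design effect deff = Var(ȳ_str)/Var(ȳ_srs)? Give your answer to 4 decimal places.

0.5673

Var(ȳ_str) = Σ Wₕ²(1−fₕ)sₕ²/nₕ with Wₕ = Nₕ/21716:
  County 1: (9567/21716)²·(1−683/9567)·2158/683 = 0.56944973
  County 5: (12149/21716)²·(1−1744/12149)·13600/1744 = 2.0903325
  → Var(ȳ_str) = 2.6597822.
Var(ȳ_srs) = (1 − 2427/21716)·12810/2427 = 4.6882335.
deff = 2.6597822 / 4.6882335 = 0.5673.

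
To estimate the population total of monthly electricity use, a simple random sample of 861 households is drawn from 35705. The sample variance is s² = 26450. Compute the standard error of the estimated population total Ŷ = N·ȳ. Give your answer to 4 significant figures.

Var(Ŷ) = N²·Var(ȳ) = N²·(1 − n/N)·s²/n.
f = 861/35705 = 0.02411427; Var(ȳ) = 0.97588573·26450/861 = 29.9793.
Var(Ŷ) = 35705² · 29.9793 = 3.8219021 × 10^10.
SE(Ŷ) = √(3.8219021 × 10^10) = 195500.

195500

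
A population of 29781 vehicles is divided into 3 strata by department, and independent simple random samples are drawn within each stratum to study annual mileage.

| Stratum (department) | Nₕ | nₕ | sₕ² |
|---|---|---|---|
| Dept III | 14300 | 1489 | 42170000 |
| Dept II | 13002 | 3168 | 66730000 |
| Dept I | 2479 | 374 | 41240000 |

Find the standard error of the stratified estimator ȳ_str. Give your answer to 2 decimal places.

Var(ȳ_str) = Σₕ Wₕ²(1 − fₕ)sₕ²/nₕ with Wₕ = Nₕ/N, N = 29781.
Dept III: Wₕ = 0.48017192; term = 0.48017192²·(1 − 0.10412587)·42170000/1489 = 5849.9132.
Dept II: Wₕ = 0.43658709; term = 0.43658709²·(1 − 0.24365482)·66730000/3168 = 3036.6712.
Dept I: Wₕ = 0.08324099; term = 0.08324099²·(1 − 0.15086729)·41240000/374 = 648.77951.
Sum = 9535.3639.
SE = √(9535.3639) = 97.65.

97.65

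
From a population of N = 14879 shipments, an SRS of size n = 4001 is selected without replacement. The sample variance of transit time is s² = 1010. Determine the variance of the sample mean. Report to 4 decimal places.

0.1846

Under SRS without replacement, Var(ȳ) = (1 − f)·s²/n with f = n/N = 4001/14879 = 0.26890248.
Var(ȳ) = (1 − 0.26890248)·1010/4001 = 0.73109752·0.25243689 = 0.18455598.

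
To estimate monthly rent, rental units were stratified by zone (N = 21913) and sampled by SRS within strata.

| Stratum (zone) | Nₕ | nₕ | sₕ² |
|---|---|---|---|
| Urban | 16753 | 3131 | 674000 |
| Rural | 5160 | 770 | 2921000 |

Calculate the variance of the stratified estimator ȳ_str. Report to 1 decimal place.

Var(ȳ_str) = Σₕ Wₕ²(1 − fₕ)sₕ²/nₕ with Wₕ = Nₕ/N, N = 21913.
Urban: Wₕ = 0.76452334; term = 0.76452334²·(1 − 0.18689190)·674000/3131 = 102.3073.
Rural: Wₕ = 0.23547666; term = 0.23547666²·(1 − 0.14922481)·2921000/770 = 178.95811.
Sum = 281.26541.

281.3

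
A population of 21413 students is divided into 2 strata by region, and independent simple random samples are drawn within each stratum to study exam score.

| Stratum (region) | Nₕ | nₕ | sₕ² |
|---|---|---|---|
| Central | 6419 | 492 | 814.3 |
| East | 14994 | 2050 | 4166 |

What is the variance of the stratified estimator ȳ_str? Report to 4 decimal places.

0.9975

Var(ȳ_str) = Σₕ Wₕ²(1 − fₕ)sₕ²/nₕ with Wₕ = Nₕ/N, N = 21413.
Central: Wₕ = 0.29977117; term = 0.29977117²·(1 − 0.07664745)·814.3/492 = 0.13733037.
East: Wₕ = 0.70022883; term = 0.70022883²·(1 − 0.13672136)·4166/2050 = 0.86019395.
Sum = 0.99752432.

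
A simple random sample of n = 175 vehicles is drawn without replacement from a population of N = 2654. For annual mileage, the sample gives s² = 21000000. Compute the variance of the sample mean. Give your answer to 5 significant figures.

Under SRS without replacement, Var(ȳ) = (1 − f)·s²/n with f = n/N = 175/2654 = 0.06593821.
Var(ȳ) = (1 − 0.06593821)·21000000/175 = 0.93406179·120000 = 112087.42.

112090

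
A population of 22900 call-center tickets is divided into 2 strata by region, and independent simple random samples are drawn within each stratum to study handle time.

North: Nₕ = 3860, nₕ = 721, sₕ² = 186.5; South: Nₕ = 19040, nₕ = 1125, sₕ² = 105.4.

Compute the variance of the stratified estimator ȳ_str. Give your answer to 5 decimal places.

0.06692

Var(ȳ_str) = Σₕ Wₕ²(1 − fₕ)sₕ²/nₕ with Wₕ = Nₕ/N, N = 22900.
North: Wₕ = 0.16855895; term = 0.16855895²·(1 − 0.18678756)·186.5/721 = 0.0059765592.
South: Wₕ = 0.83144105; term = 0.83144105²·(1 − 0.05908613)·105.4/1125 = 0.06093978.
Sum = 0.066916339.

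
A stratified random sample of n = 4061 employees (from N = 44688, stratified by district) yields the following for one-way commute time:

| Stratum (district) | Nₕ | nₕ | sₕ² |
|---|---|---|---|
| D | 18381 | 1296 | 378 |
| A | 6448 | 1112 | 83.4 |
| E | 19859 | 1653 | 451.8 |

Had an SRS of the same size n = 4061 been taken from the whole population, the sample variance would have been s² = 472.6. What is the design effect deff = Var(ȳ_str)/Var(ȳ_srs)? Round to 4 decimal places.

0.9134

Var(ȳ_str) = Σ Wₕ²(1−fₕ)sₕ²/nₕ with Wₕ = Nₕ/44688:
  D: (18381/44688)²·(1−1296/18381)·378/1296 = 0.045865811
  A: (6448/44688)²·(1−1112/6448)·83.4/1112 = 0.0012921719
  E: (19859/44688)²·(1−1653/19859)·451.8/1653 = 0.049483846
  → Var(ȳ_str) = 0.096641829.
Var(ȳ_srs) = (1 − 4061/44688)·472.6/4061 = 0.10579973.
deff = 0.096641829 / 0.10579973 = 0.9134.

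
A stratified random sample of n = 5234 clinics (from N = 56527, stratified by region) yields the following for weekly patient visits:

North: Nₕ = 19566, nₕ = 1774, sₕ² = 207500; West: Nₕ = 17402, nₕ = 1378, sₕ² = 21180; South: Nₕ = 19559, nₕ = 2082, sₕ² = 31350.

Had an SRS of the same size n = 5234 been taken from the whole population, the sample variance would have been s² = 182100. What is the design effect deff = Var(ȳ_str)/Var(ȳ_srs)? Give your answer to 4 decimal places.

0.4972

Var(ȳ_str) = Σ Wₕ²(1−fₕ)sₕ²/nₕ with Wₕ = Nₕ/56527:
  North: (19566/56527)²·(1−1774/19566)·207500/1774 = 12.743227
  West: (17402/56527)²·(1−1378/17402)·21180/1378 = 1.3413279
  South: (19559/56527)²·(1−2082/19559)·31350/2082 = 1.6108625
  → Var(ȳ_str) = 15.695417.
Var(ȳ_srs) = (1 − 5234/56527)·182100/5234 = 31.570277.
deff = 15.695417 / 31.570277 = 0.4972.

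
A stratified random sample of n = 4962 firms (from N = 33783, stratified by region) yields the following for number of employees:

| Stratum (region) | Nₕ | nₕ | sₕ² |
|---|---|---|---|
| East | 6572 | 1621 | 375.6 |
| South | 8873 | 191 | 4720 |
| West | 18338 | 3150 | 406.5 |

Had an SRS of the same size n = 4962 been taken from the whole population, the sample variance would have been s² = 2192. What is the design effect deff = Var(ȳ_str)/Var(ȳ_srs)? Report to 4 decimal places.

Var(ȳ_str) = Σ Wₕ²(1−fₕ)sₕ²/nₕ with Wₕ = Nₕ/33783:
  East: (6572/33783)²·(1−1621/6572)·375.6/1621 = 0.0066059704
  South: (8873/33783)²·(1−191/8873)·4720/191 = 1.6680247
  West: (18338/33783)²·(1−3150/18338)·406.5/3150 = 0.031492427
  → Var(ȳ_str) = 1.7061231.
Var(ȳ_srs) = (1 − 4962/33783)·2192/4962 = 0.37687265.
deff = 1.7061231 / 0.37687265 = 4.5271.

4.5271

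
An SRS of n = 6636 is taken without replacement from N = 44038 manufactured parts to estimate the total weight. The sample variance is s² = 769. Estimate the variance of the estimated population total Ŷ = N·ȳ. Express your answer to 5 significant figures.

1.9087 × 10^8

Var(Ŷ) = N²·Var(ȳ) = N²·(1 − n/N)·s²/n.
f = 6636/44038 = 0.15068804; Var(ȳ) = 0.84931196·769/6636 = 0.09842087.
Var(Ŷ) = 44038² · 0.09842087 = 1.9087207 × 10^8.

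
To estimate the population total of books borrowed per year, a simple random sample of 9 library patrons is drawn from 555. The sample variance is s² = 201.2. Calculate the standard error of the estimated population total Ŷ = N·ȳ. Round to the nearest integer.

2603

Var(Ŷ) = N²·Var(ȳ) = N²·(1 − n/N)·s²/n.
f = 9/555 = 0.01621622; Var(ȳ) = 0.98378378·201.2/9 = 21.993033.
Var(Ŷ) = 555² · 21.993033 = 6.774404 × 10^6.
SE(Ŷ) = √(6.774404 × 10^6) = 2603.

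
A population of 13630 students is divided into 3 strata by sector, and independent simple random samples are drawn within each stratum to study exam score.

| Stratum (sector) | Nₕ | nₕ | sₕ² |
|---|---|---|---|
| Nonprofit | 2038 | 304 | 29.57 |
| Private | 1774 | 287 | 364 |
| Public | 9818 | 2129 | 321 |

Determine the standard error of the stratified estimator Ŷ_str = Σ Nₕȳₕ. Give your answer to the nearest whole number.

3882

Var(Ŷ_str) = Σₕ Nₕ²(1 − fₕ)sₕ²/nₕ.
Nonprofit: 2038²·(1 − 304/2038)·29.57/304 = 343740.74.
Private: 1774²·(1 − 287/1774)·364/287 = 3.3456775 × 10^6.
Public: 9818²·(1 − 2129/9818)·321/2129 = 1.1382096 × 10^7.
Sum = 1.5071514 × 10^7.
SE = √(1.5071514 × 10^7) = 3882.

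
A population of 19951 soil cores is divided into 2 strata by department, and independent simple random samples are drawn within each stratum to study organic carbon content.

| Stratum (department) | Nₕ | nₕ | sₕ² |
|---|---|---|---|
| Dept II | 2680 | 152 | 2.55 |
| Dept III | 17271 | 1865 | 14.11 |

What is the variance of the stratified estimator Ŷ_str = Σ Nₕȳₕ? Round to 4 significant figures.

Var(Ŷ_str) = Σₕ Nₕ²(1 − fₕ)sₕ²/nₕ.
Dept II: 2680²·(1 − 152/2680)·2.55/152 = 113660.21.
Dept III: 17271²·(1 − 1865/17271)·14.11/1865 = 2.0130546 × 10^6.
Sum = 2.1267148 × 10^6.

2.127 × 10^6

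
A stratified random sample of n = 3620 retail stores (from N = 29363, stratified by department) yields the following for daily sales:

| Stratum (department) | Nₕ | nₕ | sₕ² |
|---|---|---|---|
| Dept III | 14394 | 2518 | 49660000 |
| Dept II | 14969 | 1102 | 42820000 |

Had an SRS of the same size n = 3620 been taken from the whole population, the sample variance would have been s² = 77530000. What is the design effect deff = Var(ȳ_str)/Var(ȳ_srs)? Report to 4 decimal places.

Var(ȳ_str) = Σ Wₕ²(1−fₕ)sₕ²/nₕ with Wₕ = Nₕ/29363:
  Dept III: (14394/29363)²·(1−2518/14394)·49660000/2518 = 3910.2257
  Dept II: (14969/29363)²·(1−1102/14969)·42820000/1102 = 9354.908
  → Var(ȳ_str) = 13265.134.
Var(ȳ_srs) = (1 − 3620/29363)·77530000/3620 = 18776.729.
deff = 13265.134 / 18776.729 = 0.7065.

0.7065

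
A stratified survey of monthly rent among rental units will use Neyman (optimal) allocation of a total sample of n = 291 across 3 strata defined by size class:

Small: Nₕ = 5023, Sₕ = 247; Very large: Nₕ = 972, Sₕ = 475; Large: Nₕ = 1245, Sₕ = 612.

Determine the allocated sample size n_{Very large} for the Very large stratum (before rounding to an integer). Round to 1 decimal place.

54.5

Neyman allocation: nₕ = n·NₕSₕ / Σⱼ NⱼSⱼ.
Σ NⱼSⱼ = 5023·247 + 972·475 + 1245·612 = 2.464321 × 10^6.
n_{Very large} = 291·972·475 / (2.464321 × 10^6) = 54.5.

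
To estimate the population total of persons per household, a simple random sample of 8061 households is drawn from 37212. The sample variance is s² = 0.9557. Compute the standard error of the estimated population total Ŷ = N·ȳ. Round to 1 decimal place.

358.6

Var(Ŷ) = N²·Var(ȳ) = N²·(1 − n/N)·s²/n.
f = 8061/37212 = 0.21662367; Var(ȳ) = 0.78337633·0.9557/8061 = 9.2875916 × 10^-5.
Var(Ŷ) = 37212² · (9.2875916 × 10^-5) = 128608.34.
SE(Ŷ) = √(128608.34) = 358.6.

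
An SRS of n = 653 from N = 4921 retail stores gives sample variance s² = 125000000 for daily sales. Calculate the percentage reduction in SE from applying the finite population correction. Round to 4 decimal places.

6.8709

f = n/N = 653/4921 = 0.13269661.
SE_no-fpc = √(s²/n) = 437.52051; SE_fpc = √((1−f)s²/n) = 407.45902.
Ratio = √(1−f) = 0.93129125. Reduction = 100·(1 − 0.93129125) = 6.8709%.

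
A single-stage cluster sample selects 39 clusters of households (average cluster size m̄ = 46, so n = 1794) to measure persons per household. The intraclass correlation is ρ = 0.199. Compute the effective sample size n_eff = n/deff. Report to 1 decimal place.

deff = 1 + (46 − 1)·0.199 = 1 + 8.955 = 9.955.
n_eff = 1794 / 9.955 = 180.2.

180.2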